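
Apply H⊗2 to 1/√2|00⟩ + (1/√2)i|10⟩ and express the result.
(1/√8 + (1/√8)i)|00⟩ + (1/√8 + (1/√8)i)|01⟩ + (1/√8 - (1/√8)i)|10⟩ + (1/√8 - (1/√8)i)|11⟩

H⊗2 gives amp(|y⟩) = (1/2) Σ_x (−1)^(x·y) amp(|x⟩), where x·y is the number of positions in which both x and y have a 1.
|00⟩: (1/√2 + (1/√2)i)/2 = (1/√8 + (1/√8)i)
|01⟩: (1/√2 + (1/√2)i)/2 = (1/√8 + (1/√8)i)
|10⟩: (1/√2 - (1/√2)i)/2 = (1/√8 - (1/√8)i)
|11⟩: (1/√2 - (1/√2)i)/2 = (1/√8 - (1/√8)i)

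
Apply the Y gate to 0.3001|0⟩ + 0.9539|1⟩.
-0.9539i|0⟩ + 0.3001i|1⟩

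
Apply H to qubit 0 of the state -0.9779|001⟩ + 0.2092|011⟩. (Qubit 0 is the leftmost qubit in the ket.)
-0.6915|001⟩ + 0.1479|011⟩ - 0.6915|101⟩ + 0.1479|111⟩

H on qubit 0 mixes each pair of kets that differ only in qubit 0: amplitudes (a, b) of (|…0…⟩, |…1…⟩) become ((a + b)/√2, (a − b)/√2). Kets absent from the input have amplitude 0.
(|001⟩, |101⟩): (a, b) = (-0.9779, 0) → (-0.6915, -0.6915)
(|011⟩, |111⟩): (a, b) = (0.2092, 0) → (0.1479, 0.1479)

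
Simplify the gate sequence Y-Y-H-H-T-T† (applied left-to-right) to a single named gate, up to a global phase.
I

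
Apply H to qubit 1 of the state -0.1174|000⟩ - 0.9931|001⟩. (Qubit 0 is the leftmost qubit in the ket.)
-0.08301|000⟩ - 0.7022|001⟩ - 0.08301|010⟩ - 0.7022|011⟩

H on qubit 1 mixes each pair of kets that differ only in qubit 1: amplitudes (a, b) of (|…0…⟩, |…1…⟩) become ((a + b)/√2, (a − b)/√2). Kets absent from the input have amplitude 0.
(|000⟩, |010⟩): (a, b) = (-0.1174, 0) → (-0.08301, -0.08301)
(|001⟩, |011⟩): (a, b) = (-0.9931, 0) → (-0.7022, -0.7022)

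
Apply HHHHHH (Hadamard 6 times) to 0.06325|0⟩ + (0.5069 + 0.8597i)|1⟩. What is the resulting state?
0.06325|0⟩ + (0.5069 + 0.8597i)|1⟩

H² = I, so an even number of Hadamards cancels: H^6 = I and the state is unchanged.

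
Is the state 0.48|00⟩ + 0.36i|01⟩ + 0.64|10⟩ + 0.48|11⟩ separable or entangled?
Entangled

Writing the state as a|00⟩ + b|01⟩ + c|10⟩ + d|11⟩, it is a product state iff ad − bc = 0.
Here (a, b, c, d) = (0.48, 0.36i, 0.64, 0.48): ad − bc = (0.48)(0.48) − (0.36i)(0.64) = (0.2304 - 0.2304i) ≠ 0, so the state is entangled.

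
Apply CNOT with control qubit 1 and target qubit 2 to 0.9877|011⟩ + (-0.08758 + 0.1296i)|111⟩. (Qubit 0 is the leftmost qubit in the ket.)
0.9877|010⟩ + (-0.08758 + 0.1296i)|110⟩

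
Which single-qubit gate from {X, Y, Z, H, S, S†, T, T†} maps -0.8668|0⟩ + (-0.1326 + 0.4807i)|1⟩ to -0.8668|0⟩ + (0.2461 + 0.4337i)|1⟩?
T†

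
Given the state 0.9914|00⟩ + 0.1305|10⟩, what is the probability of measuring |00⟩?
0.9829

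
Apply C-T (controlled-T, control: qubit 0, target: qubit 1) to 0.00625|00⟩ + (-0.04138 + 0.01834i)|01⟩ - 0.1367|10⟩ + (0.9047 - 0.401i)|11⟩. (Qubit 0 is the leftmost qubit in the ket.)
0.00625|00⟩ + (-0.04138 + 0.01834i)|01⟩ - 0.1367|10⟩ + (0.9233 + 0.3562i)|11⟩

C-T leaves the control-|0⟩ kets |00⟩, |01⟩ unchanged and applies T to qubit 1 on the control-|1⟩ pair (|10⟩, |11⟩).
T = [[1, 0], [0, (1/√2 + (1/√2)i)]].
With a = amp(|10⟩) = -0.1367 and b = amp(|11⟩) = (0.9047 - 0.401i):
new amp(|10⟩) = (1)·a = -0.1367
new amp(|11⟩) = (1/√2 + (1/√2)i)·b = (0.9233 + 0.3562i)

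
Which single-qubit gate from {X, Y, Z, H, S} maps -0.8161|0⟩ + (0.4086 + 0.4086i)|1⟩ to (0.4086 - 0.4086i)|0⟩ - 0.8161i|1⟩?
Y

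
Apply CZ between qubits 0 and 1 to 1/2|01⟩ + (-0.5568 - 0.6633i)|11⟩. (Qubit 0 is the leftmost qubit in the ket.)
1/2|01⟩ + (0.5568 + 0.6633i)|11⟩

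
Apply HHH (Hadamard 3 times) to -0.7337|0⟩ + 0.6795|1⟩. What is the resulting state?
-0.03833|0⟩ - 0.9993|1⟩

H² = I, so H^3 = H: a single Hadamard. With (a, b) = (-0.7337, 0.6795), H gives ((a + b)/√2, (a − b)/√2) = (-0.03833, -0.9993).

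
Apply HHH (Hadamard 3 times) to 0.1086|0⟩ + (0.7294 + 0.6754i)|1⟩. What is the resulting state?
(0.5926 + 0.4776i)|0⟩ + (-0.439 - 0.4776i)|1⟩

H² = I, so H^3 = H: a single Hadamard. With (a, b) = (0.1086, (0.7294 + 0.6754i)), H gives ((a + b)/√2, (a − b)/√2) = ((0.5926 + 0.4776i), (-0.439 - 0.4776i)).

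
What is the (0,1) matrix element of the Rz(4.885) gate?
0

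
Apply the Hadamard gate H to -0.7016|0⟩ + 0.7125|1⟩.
0.007707|0⟩ - 0.9999|1⟩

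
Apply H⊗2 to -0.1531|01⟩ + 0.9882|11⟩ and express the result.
0.4176|00⟩ - 0.4176|01⟩ - 0.5707|10⟩ + 0.5707|11⟩

H⊗2 gives amp(|y⟩) = (1/2) Σ_x (−1)^(x·y) amp(|x⟩), where x·y is the number of positions in which both x and y have a 1.
|00⟩: (-0.1531 + 0.9882)/2 = 0.4176
|01⟩: (0.1531 - 0.9882)/2 = -0.4176
|10⟩: (-0.1531 - 0.9882)/2 = -0.5707
|11⟩: (0.1531 + 0.9882)/2 = 0.5707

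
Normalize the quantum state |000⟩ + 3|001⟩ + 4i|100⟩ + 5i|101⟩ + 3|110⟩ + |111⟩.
0.128|000⟩ + 0.3841|001⟩ + 0.5121i|100⟩ + 0.6402i|101⟩ + 0.3841|110⟩ + 0.128|111⟩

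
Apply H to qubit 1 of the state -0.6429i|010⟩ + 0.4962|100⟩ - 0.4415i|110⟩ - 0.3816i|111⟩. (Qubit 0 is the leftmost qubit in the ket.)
-0.4546i|000⟩ + 0.4546i|010⟩ + (0.3509 - 0.3122i)|100⟩ - 0.2698i|101⟩ + (0.3509 + 0.3122i)|110⟩ + 0.2698i|111⟩

H on qubit 1 mixes each pair of kets that differ only in qubit 1: amplitudes (a, b) of (|…0…⟩, |…1…⟩) become ((a + b)/√2, (a − b)/√2). Kets absent from the input have amplitude 0.
(|000⟩, |010⟩): (a, b) = (0, -0.6429i) → (-0.4546i, 0.4546i)
(|100⟩, |110⟩): (a, b) = (0.4962, -0.4415i) → ((0.3509 - 0.3122i), (0.3509 + 0.3122i))
(|101⟩, |111⟩): (a, b) = (0, -0.3816i) → (-0.2698i, 0.2698i)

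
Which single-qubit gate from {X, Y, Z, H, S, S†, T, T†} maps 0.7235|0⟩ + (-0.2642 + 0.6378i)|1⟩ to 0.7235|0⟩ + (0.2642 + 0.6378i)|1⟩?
T†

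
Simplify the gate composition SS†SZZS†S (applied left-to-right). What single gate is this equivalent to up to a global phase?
S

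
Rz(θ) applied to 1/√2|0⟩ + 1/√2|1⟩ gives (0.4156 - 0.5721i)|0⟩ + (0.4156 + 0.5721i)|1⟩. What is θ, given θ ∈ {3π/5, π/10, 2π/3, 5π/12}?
3π/5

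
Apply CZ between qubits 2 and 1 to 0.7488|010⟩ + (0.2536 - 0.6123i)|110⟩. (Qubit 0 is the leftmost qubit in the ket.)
0.7488|010⟩ + (0.2536 - 0.6123i)|110⟩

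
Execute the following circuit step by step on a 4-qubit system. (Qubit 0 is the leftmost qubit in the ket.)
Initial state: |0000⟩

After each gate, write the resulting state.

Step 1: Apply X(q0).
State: |1000⟩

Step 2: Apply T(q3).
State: |1000⟩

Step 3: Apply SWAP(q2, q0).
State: |0010⟩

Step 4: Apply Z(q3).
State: |0010⟩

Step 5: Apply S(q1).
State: |0010⟩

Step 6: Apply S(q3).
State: |0010⟩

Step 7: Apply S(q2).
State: i|0010⟩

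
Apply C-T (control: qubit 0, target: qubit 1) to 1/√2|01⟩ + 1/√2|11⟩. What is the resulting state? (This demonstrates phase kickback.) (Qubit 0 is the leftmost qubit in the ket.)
1/√2|01⟩ + (1/2 + (1/2)i)|11⟩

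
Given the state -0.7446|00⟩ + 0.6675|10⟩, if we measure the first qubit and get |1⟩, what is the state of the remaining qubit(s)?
|0⟩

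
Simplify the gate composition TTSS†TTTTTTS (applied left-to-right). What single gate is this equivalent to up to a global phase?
S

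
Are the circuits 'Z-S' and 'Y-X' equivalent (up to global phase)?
No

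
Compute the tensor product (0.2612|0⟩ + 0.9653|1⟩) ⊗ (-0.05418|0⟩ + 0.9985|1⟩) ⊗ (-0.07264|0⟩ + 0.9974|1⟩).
0.001028|000⟩ - 0.01412|001⟩ - 0.01895|010⟩ + 0.2601|011⟩ + 0.003799|100⟩ - 0.05216|101⟩ - 0.07001|110⟩ + 0.9613|111⟩

amp(|b₁b₂…⟩) = product of the factor amplitudes for bits b₁, b₂, …; only kets whose every factor amplitude is nonzero survive.
|000⟩: (0.2612)(-0.05418)(-0.07264) = 0.001028
|001⟩: (0.2612)(-0.05418)(0.9974) = -0.01412
|010⟩: (0.2612)(0.9985)(-0.07264) = -0.01895
|011⟩: (0.2612)(0.9985)(0.9974) = 0.2601
|100⟩: (0.9653)(-0.05418)(-0.07264) = 0.003799
|101⟩: (0.9653)(-0.05418)(0.9974) = -0.05216
|110⟩: (0.9653)(0.9985)(-0.07264) = -0.07001
|111⟩: (0.9653)(0.9985)(0.9974) = 0.9613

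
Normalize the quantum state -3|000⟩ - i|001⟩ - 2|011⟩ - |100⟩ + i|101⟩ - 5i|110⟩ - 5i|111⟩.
-0.3693|000⟩ - 0.1231i|001⟩ - 0.2462|011⟩ - 0.1231|100⟩ + 0.1231i|101⟩ - 0.6155i|110⟩ - 0.6155i|111⟩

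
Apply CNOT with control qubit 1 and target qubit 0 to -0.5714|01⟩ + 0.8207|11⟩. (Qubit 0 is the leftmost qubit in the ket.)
0.8207|01⟩ - 0.5714|11⟩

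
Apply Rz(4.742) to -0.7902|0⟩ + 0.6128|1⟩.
(0.567 + 0.5504i)|0⟩ + (-0.4397 + 0.4269i)|1⟩

Rz(4.742) = [[e^(−iθ/2), 0], [0, e^(iθ/2)]] with e^(±iθ/2) = cos(θ/2) ± i·sin(θ/2); θ = 4.742, cos(θ/2) ≈ -0.717498, sin(θ/2) ≈ 0.696561.
With a = amp(|0⟩) = -0.7902 and b = amp(|1⟩) = 0.6128:
new amp(|0⟩) = (-0.717498 - 0.696561i)·a = (0.567 + 0.5504i)
new amp(|1⟩) = (-0.717498 + 0.696561i)·b = (-0.4397 + 0.4269i)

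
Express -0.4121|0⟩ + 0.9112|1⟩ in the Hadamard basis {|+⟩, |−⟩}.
0.3529|+⟩ - 0.9357|−⟩

With |ψ⟩ = α|0⟩ + β|1⟩, the Hadamard-basis coefficients are ⟨+|ψ⟩ = (α + β)/√2 and ⟨−|ψ⟩ = (α − β)/√2.
Here α = -0.4121, β = 0.9112: (α + β)/√2 = 0.3529, (α − β)/√2 = -0.9357.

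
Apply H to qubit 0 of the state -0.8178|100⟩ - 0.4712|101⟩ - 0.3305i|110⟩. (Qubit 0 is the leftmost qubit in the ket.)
-0.5783|000⟩ - 0.3332|001⟩ - 0.2337i|010⟩ + 0.5783|100⟩ + 0.3332|101⟩ + 0.2337i|110⟩

H on qubit 0 mixes each pair of kets that differ only in qubit 0: amplitudes (a, b) of (|…0…⟩, |…1…⟩) become ((a + b)/√2, (a − b)/√2). Kets absent from the input have amplitude 0.
(|000⟩, |100⟩): (a, b) = (0, -0.8178) → (-0.5783, 0.5783)
(|001⟩, |101⟩): (a, b) = (0, -0.4712) → (-0.3332, 0.3332)
(|010⟩, |110⟩): (a, b) = (0, -0.3305i) → (-0.2337i, 0.2337i)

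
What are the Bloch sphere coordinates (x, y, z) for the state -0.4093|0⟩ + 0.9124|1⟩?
(-0.7469, 0, -0.6649)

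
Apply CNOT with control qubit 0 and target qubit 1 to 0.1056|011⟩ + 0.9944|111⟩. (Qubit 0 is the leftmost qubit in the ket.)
0.1056|011⟩ + 0.9944|101⟩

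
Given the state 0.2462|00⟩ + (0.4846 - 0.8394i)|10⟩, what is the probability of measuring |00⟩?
0.06061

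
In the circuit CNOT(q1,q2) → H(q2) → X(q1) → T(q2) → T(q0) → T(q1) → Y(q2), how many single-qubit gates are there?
6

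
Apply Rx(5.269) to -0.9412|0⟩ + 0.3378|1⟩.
(0.8228 - 0.164i)|0⟩ + (-0.2953 + 0.4571i)|1⟩

Rx(5.269) = [[cos(θ/2), −i·sin(θ/2)], [−i·sin(θ/2), cos(θ/2)]]; θ = 5.269, cos(θ/2) ≈ -0.87416, sin(θ/2) ≈ 0.485638.
With a = amp(|0⟩) = -0.9412 and b = amp(|1⟩) = 0.3378:
new amp(|0⟩) = (-0.87416)·a + (-0.485638i)·b = (0.8228 - 0.164i)
new amp(|1⟩) = (-0.485638i)·a + (-0.87416)·b = (-0.2953 + 0.4571i)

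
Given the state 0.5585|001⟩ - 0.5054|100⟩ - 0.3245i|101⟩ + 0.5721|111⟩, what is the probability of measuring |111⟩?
0.3273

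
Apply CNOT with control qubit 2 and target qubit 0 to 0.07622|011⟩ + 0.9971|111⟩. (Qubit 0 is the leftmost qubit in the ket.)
0.9971|011⟩ + 0.07622|111⟩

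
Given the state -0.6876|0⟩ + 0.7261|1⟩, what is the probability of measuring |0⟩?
0.4728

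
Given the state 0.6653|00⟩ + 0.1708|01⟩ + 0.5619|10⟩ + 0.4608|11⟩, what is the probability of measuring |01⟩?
0.02917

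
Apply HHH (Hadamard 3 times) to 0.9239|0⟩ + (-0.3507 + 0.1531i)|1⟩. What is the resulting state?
(0.4053 + 0.1083i)|0⟩ + (0.9013 - 0.1083i)|1⟩

H² = I, so H^3 = H: a single Hadamard. With (a, b) = (0.9239, (-0.3507 + 0.1531i)), H gives ((a + b)/√2, (a − b)/√2) = ((0.4053 + 0.1083i), (0.9013 - 0.1083i)).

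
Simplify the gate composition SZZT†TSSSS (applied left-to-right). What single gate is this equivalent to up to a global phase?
S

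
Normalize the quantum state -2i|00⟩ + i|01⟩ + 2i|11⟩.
-0.6667i|00⟩ + 0.3333i|01⟩ + 0.6667i|11⟩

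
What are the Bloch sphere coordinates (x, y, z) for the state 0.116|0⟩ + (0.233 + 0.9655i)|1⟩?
(0.05406, 0.224, -0.973)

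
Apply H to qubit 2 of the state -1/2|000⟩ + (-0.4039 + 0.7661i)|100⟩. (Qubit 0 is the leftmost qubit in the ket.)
-1/√8|000⟩ - 1/√8|001⟩ + (-0.2856 + 0.5417i)|100⟩ + (-0.2856 + 0.5417i)|101⟩

H on qubit 2 mixes each pair of kets that differ only in qubit 2: amplitudes (a, b) of (|…0…⟩, |…1…⟩) become ((a + b)/√2, (a − b)/√2). Kets absent from the input have amplitude 0.
(|000⟩, |001⟩): (a, b) = (-1/2, 0) → (-1/√8, -1/√8)
(|100⟩, |101⟩): (a, b) = ((-0.4039 + 0.7661i), 0) → ((-0.2856 + 0.5417i), (-0.2856 + 0.5417i))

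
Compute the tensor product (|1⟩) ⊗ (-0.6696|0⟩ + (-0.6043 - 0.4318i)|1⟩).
-0.6696|10⟩ + (-0.6043 - 0.4318i)|11⟩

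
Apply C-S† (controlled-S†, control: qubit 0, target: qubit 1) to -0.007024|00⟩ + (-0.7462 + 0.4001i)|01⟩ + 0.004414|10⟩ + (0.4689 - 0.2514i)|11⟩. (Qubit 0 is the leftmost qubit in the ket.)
-0.007024|00⟩ + (-0.7462 + 0.4001i)|01⟩ + 0.004414|10⟩ + (-0.2514 - 0.4689i)|11⟩

C-S† leaves the control-|0⟩ kets |00⟩, |01⟩ unchanged and applies S† to qubit 1 on the control-|1⟩ pair (|10⟩, |11⟩).
S† = [[1, 0], [0, -i]].
With a = amp(|10⟩) = 0.004414 and b = amp(|11⟩) = (0.4689 - 0.2514i):
new amp(|10⟩) = (1)·a = 0.004414
new amp(|11⟩) = (-i)·b = (-0.2514 - 0.4689i)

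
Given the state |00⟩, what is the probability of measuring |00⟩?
1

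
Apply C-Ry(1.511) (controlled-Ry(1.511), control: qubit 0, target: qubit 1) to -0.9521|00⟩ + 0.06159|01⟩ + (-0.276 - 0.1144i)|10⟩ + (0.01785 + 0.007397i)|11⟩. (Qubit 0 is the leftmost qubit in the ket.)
-0.9521|00⟩ + 0.06159|01⟩ + (-0.2131 - 0.08835i)|10⟩ + (-0.1762 - 0.07305i)|11⟩

C-Ry(1.511) leaves the control-|0⟩ kets |00⟩, |01⟩ unchanged and applies Ry(1.511) to qubit 1 on the control-|1⟩ pair (|10⟩, |11⟩).
Ry(1.511) = [[cos(θ/2), −sin(θ/2)], [sin(θ/2), cos(θ/2)]]; θ = 1.511, cos(θ/2) ≈ 0.727929, sin(θ/2) ≈ 0.685653.
With a = amp(|10⟩) = (-0.276 - 0.1144i) and b = amp(|11⟩) = (0.01785 + 0.007397i):
new amp(|10⟩) = (0.727929)·a + (-0.685653)·b = (-0.2131 - 0.08835i)
new amp(|11⟩) = (0.685653)·a + (0.727929)·b = (-0.1762 - 0.07305i)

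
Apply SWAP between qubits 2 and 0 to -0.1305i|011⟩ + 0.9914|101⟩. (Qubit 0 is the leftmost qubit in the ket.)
0.9914|101⟩ - 0.1305i|110⟩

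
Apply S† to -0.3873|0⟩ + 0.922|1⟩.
-0.3873|0⟩ - 0.922i|1⟩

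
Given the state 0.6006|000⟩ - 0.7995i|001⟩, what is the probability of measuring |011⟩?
0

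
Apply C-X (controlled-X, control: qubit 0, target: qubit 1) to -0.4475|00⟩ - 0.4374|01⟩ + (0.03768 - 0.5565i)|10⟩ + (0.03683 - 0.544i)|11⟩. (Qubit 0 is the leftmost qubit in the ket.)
-0.4475|00⟩ - 0.4374|01⟩ + (0.03683 - 0.544i)|10⟩ + (0.03768 - 0.5565i)|11⟩

C-X leaves the control-|0⟩ kets |00⟩, |01⟩ unchanged and applies X to qubit 1 on the control-|1⟩ pair (|10⟩, |11⟩).
X = [[0, 1], [1, 0]].
With a = amp(|10⟩) = (0.03768 - 0.5565i) and b = amp(|11⟩) = (0.03683 - 0.544i):
new amp(|10⟩) = (1)·b = (0.03683 - 0.544i)
new amp(|11⟩) = (1)·a = (0.03768 - 0.5565i)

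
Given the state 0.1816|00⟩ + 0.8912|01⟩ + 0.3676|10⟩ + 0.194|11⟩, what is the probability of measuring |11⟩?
0.03764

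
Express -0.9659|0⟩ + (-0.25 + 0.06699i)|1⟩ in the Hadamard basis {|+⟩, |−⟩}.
(-0.8598 + 0.04737i)|+⟩ + (-0.5062 - 0.04737i)|−⟩

With |ψ⟩ = α|0⟩ + β|1⟩, the Hadamard-basis coefficients are ⟨+|ψ⟩ = (α + β)/√2 and ⟨−|ψ⟩ = (α − β)/√2.
Here α = -0.9659, β = (-0.25 + 0.06699i): (α + β)/√2 = (-0.8598 + 0.04737i), (α − β)/√2 = (-0.5062 - 0.04737i).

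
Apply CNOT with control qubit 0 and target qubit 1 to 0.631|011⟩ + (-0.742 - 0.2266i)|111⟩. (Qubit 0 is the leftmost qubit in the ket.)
0.631|011⟩ + (-0.742 - 0.2266i)|101⟩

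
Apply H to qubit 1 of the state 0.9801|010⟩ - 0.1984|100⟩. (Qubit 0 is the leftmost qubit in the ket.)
0.693|000⟩ - 0.693|010⟩ - 0.1403|100⟩ - 0.1403|110⟩

H on qubit 1 mixes each pair of kets that differ only in qubit 1: amplitudes (a, b) of (|…0…⟩, |…1…⟩) become ((a + b)/√2, (a − b)/√2). Kets absent from the input have amplitude 0.
(|000⟩, |010⟩): (a, b) = (0, 0.9801) → (0.693, -0.693)
(|100⟩, |110⟩): (a, b) = (-0.1984, 0) → (-0.1403, -0.1403)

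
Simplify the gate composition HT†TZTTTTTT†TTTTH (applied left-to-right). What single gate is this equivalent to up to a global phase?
X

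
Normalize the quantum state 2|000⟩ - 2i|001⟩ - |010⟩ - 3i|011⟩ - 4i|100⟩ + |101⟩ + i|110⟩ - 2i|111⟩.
0.3162|000⟩ - 0.3162i|001⟩ - 0.1581|010⟩ - 0.4743i|011⟩ - 0.6325i|100⟩ + 0.1581|101⟩ + 0.1581i|110⟩ - 0.3162i|111⟩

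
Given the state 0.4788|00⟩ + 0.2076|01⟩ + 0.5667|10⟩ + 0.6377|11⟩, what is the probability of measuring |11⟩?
0.4067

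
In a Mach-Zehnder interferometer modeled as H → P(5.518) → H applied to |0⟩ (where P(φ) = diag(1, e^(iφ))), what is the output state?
(0.8606 - 0.3463i)|0⟩ + (0.1394 + 0.3463i)|1⟩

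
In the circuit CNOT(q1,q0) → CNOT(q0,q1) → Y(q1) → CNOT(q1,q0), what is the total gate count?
4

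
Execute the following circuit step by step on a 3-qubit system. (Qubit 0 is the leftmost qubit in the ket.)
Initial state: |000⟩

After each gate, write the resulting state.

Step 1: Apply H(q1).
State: 1/√2|000⟩ + 1/√2|010⟩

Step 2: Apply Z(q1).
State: 1/√2|000⟩ - 1/√2|010⟩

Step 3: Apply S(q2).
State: 1/√2|000⟩ - 1/√2|010⟩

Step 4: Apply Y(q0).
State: (1/√2)i|100⟩ - (1/√2)i|110⟩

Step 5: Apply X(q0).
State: (1/√2)i|000⟩ - (1/√2)i|010⟩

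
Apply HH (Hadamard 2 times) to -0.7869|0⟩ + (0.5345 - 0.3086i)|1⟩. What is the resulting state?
-0.7869|0⟩ + (0.5345 - 0.3086i)|1⟩

H² = I, so an even number of Hadamards cancels: H^2 = I and the state is unchanged.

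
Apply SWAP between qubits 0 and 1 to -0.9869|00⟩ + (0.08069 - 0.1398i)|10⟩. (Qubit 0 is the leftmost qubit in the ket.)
-0.9869|00⟩ + (0.08069 - 0.1398i)|01⟩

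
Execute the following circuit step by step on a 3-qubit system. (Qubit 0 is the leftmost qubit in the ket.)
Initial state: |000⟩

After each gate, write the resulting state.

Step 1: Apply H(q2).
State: 1/√2|000⟩ + 1/√2|001⟩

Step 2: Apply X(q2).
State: 1/√2|000⟩ + 1/√2|001⟩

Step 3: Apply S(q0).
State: 1/√2|000⟩ + 1/√2|001⟩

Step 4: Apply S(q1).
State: 1/√2|000⟩ + 1/√2|001⟩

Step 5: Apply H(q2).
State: |000⟩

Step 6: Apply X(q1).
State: |010⟩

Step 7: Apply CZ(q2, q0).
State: |010⟩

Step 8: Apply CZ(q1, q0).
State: |010⟩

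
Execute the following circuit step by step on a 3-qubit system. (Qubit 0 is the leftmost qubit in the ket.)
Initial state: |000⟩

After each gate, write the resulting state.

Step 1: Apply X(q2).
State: |001⟩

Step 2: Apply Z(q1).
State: |001⟩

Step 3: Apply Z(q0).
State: |001⟩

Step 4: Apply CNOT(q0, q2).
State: |001⟩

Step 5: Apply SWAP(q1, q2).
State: |010⟩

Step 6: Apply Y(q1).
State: -i|000⟩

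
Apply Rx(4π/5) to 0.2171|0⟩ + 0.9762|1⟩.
(0.06709 - 0.9284i)|0⟩ + (0.3017 - 0.2065i)|1⟩

Rx(4π/5) = [[cos(θ/2), −i·sin(θ/2)], [−i·sin(θ/2), cos(θ/2)]]; θ = 4π/5, cos(θ/2) ≈ 0.309017, sin(θ/2) ≈ 0.951057.
With a = amp(|0⟩) = 0.2171 and b = amp(|1⟩) = 0.9762:
new amp(|0⟩) = (0.309017)·a + (-0.951057i)·b = (0.06709 - 0.9284i)
new amp(|1⟩) = (-0.951057i)·a + (0.309017)·b = (0.3017 - 0.2065i)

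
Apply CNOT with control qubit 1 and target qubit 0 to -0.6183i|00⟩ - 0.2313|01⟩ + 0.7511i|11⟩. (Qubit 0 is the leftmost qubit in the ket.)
-0.6183i|00⟩ + 0.7511i|01⟩ - 0.2313|11⟩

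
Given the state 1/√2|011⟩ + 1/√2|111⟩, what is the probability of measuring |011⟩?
1/2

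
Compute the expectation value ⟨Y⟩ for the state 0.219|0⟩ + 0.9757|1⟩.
0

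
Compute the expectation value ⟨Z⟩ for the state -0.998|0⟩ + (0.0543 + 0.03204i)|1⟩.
0.992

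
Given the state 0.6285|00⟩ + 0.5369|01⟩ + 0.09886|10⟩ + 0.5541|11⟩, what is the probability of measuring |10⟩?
0.009773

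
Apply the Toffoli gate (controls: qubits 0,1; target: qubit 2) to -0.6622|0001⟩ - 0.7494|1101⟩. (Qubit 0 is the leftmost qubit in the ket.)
-0.6622|0001⟩ - 0.7494|1111⟩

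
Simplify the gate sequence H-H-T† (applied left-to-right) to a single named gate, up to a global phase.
T†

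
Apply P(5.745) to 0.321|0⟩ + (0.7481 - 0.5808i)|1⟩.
0.321|0⟩ + (0.3446 - 0.8822i)|1⟩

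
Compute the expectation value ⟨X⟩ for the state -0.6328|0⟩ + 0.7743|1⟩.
-0.98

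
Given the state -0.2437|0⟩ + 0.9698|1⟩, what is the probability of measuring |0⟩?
0.05939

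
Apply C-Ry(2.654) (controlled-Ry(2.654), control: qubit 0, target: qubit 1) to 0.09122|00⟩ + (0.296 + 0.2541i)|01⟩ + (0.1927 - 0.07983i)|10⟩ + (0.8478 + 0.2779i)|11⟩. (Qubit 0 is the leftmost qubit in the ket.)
0.09122|00⟩ + (0.296 + 0.2541i)|01⟩ + (-0.7762 - 0.289i)|10⟩ + (0.3917 - 0.01039i)|11⟩

C-Ry(2.654) leaves the control-|0⟩ kets |00⟩, |01⟩ unchanged and applies Ry(2.654) to qubit 1 on the control-|1⟩ pair (|10⟩, |11⟩).
Ry(2.654) = [[cos(θ/2), −sin(θ/2)], [sin(θ/2), cos(θ/2)]]; θ = 2.654, cos(θ/2) ≈ 0.241388, sin(θ/2) ≈ 0.970429.
With a = amp(|10⟩) = (0.1927 - 0.07983i) and b = amp(|11⟩) = (0.8478 + 0.2779i):
new amp(|10⟩) = (0.241388)·a + (-0.970429)·b = (-0.7762 - 0.289i)
new amp(|11⟩) = (0.970429)·a + (0.241388)·b = (0.3917 - 0.01039i)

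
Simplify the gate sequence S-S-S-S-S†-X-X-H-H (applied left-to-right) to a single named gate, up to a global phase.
S†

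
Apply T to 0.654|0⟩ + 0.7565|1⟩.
0.654|0⟩ + (0.5349 + 0.5349i)|1⟩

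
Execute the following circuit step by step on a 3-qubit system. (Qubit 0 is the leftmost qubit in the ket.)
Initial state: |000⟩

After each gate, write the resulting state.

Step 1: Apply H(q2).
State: 1/√2|000⟩ + 1/√2|001⟩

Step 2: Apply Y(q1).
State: (1/√2)i|010⟩ + (1/√2)i|011⟩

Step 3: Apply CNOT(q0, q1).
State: (1/√2)i|010⟩ + (1/√2)i|011⟩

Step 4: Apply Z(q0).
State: (1/√2)i|010⟩ + (1/√2)i|011⟩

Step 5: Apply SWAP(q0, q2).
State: (1/√2)i|010⟩ + (1/√2)i|110⟩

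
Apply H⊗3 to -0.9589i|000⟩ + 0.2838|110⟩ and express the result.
(0.1003 - 0.339i)|000⟩ + (0.1003 - 0.339i)|001⟩ + (-0.1003 - 0.339i)|010⟩ + (-0.1003 - 0.339i)|011⟩ + (-0.1003 - 0.339i)|100⟩ + (-0.1003 - 0.339i)|101⟩ + (0.1003 - 0.339i)|110⟩ + (0.1003 - 0.339i)|111⟩

H⊗3 gives amp(|y⟩) = (1/2√2) Σ_x (−1)^(x·y) amp(|x⟩), where x·y is the number of positions in which both x and y have a 1.
|000⟩: (-0.9589i + 0.2838)/(2√2) = (0.1003 - 0.339i)
|001⟩: (-0.9589i + 0.2838)/(2√2) = (0.1003 - 0.339i)
|010⟩: (-0.9589i - 0.2838)/(2√2) = (-0.1003 - 0.339i)
|011⟩: (-0.9589i - 0.2838)/(2√2) = (-0.1003 - 0.339i)
|100⟩: (-0.9589i - 0.2838)/(2√2) = (-0.1003 - 0.339i)
|101⟩: (-0.9589i - 0.2838)/(2√2) = (-0.1003 - 0.339i)
|110⟩: (-0.9589i + 0.2838)/(2√2) = (0.1003 - 0.339i)
|111⟩: (-0.9589i + 0.2838)/(2√2) = (0.1003 - 0.339i)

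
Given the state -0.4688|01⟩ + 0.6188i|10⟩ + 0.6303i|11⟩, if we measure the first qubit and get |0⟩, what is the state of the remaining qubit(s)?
-|1⟩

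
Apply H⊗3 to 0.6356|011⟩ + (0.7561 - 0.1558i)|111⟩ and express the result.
(0.492 - 0.05508i)|000⟩ + (-0.492 + 0.05508i)|001⟩ + (-0.492 + 0.05508i)|010⟩ + (0.492 - 0.05508i)|011⟩ + (-0.0426 + 0.05508i)|100⟩ + (0.0426 - 0.05508i)|101⟩ + (0.0426 - 0.05508i)|110⟩ + (-0.0426 + 0.05508i)|111⟩

H⊗3 gives amp(|y⟩) = (1/2√2) Σ_x (−1)^(x·y) amp(|x⟩), where x·y is the number of positions in which both x and y have a 1.
|000⟩: (0.6356 + (0.7561 - 0.1558i))/(2√2) = (0.492 - 0.05508i)
|001⟩: (-0.6356 - (0.7561 - 0.1558i))/(2√2) = (-0.492 + 0.05508i)
|010⟩: (-0.6356 - (0.7561 - 0.1558i))/(2√2) = (-0.492 + 0.05508i)
|011⟩: (0.6356 + (0.7561 - 0.1558i))/(2√2) = (0.492 - 0.05508i)
|100⟩: (0.6356 - (0.7561 - 0.1558i))/(2√2) = (-0.0426 + 0.05508i)
|101⟩: (-0.6356 + (0.7561 - 0.1558i))/(2√2) = (0.0426 - 0.05508i)
|110⟩: (-0.6356 + (0.7561 - 0.1558i))/(2√2) = (0.0426 - 0.05508i)
|111⟩: (0.6356 - (0.7561 - 0.1558i))/(2√2) = (-0.0426 + 0.05508i)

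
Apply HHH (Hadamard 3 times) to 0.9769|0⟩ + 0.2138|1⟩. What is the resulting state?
0.842|0⟩ + 0.5396|1⟩

H² = I, so H^3 = H: a single Hadamard. With (a, b) = (0.9769, 0.2138), H gives ((a + b)/√2, (a − b)/√2) = (0.842, 0.5396).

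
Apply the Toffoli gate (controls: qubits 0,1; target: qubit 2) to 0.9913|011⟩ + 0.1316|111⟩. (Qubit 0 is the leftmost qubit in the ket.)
0.9913|011⟩ + 0.1316|110⟩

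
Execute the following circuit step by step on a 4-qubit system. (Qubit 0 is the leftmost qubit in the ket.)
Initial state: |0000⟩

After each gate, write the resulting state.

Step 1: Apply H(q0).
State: 1/√2|0000⟩ + 1/√2|1000⟩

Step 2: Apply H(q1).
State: 1/2|0000⟩ + 1/2|0100⟩ + 1/2|1000⟩ + 1/2|1100⟩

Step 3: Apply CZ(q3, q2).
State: 1/2|0000⟩ + 1/2|0100⟩ + 1/2|1000⟩ + 1/2|1100⟩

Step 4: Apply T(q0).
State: 1/2|0000⟩ + 1/2|0100⟩ + (1/√8 + (1/√8)i)|1000⟩ + (1/√8 + (1/√8)i)|1100⟩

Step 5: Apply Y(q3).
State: (1/2)i|0001⟩ + (1/2)i|0101⟩ + (-1/√8 + (1/√8)i)|1001⟩ + (-1/√8 + (1/√8)i)|1101⟩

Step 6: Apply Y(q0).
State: (1/√8 + (1/√8)i)|0001⟩ + (1/√8 + (1/√8)i)|0101⟩ - 1/2|1001⟩ - 1/2|1101⟩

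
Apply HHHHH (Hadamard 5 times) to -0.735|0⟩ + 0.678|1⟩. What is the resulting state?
-0.04031|0⟩ - 0.9991|1⟩

H² = I, so H^5 = H: a single Hadamard. With (a, b) = (-0.735, 0.678), H gives ((a + b)/√2, (a − b)/√2) = (-0.04031, -0.9991).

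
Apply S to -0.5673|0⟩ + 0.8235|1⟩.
-0.5673|0⟩ + 0.8235i|1⟩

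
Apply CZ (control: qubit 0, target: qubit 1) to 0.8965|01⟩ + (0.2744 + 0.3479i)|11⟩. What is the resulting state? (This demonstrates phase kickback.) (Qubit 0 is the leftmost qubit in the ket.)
0.8965|01⟩ + (-0.2744 - 0.3479i)|11⟩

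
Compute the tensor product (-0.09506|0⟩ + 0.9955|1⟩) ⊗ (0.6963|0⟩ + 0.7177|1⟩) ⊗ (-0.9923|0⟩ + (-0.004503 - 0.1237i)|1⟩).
0.06568|000⟩ + (0.0002981 + 0.008188i)|001⟩ + 0.0677|010⟩ + (0.0003072 + 0.008439i)|011⟩ - 0.6878|100⟩ + (-0.003121 - 0.08574i)|101⟩ - 0.709|110⟩ + (-0.003217 - 0.08838i)|111⟩

amp(|b₁b₂…⟩) = product of the factor amplitudes for bits b₁, b₂, …; only kets whose every factor amplitude is nonzero survive.
|000⟩: (-0.09506)(0.6963)(-0.9923) = 0.06568
|001⟩: (-0.09506)(0.6963)(-0.004503 - 0.1237i) = (0.0002981 + 0.008188i)
|010⟩: (-0.09506)(0.7177)(-0.9923) = 0.0677
|011⟩: (-0.09506)(0.7177)(-0.004503 - 0.1237i) = (0.0003072 + 0.008439i)
|100⟩: (0.9955)(0.6963)(-0.9923) = -0.6878
|101⟩: (0.9955)(0.6963)(-0.004503 - 0.1237i) = (-0.003121 - 0.08574i)
|110⟩: (0.9955)(0.7177)(-0.9923) = -0.709
|111⟩: (0.9955)(0.7177)(-0.004503 - 0.1237i) = (-0.003217 - 0.08838i)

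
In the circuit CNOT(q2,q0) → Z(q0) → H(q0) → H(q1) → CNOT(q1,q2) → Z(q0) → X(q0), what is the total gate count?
7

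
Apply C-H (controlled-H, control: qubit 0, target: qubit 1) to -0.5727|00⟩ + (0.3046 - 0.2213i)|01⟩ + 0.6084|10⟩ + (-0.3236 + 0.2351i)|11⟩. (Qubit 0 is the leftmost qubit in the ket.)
-0.5727|00⟩ + (0.3046 - 0.2213i)|01⟩ + (0.2014 + 0.1662i)|10⟩ + (0.659 - 0.1662i)|11⟩

C-H leaves the control-|0⟩ kets |00⟩, |01⟩ unchanged and applies H to qubit 1 on the control-|1⟩ pair (|10⟩, |11⟩).
H = [[1/√2, 1/√2], [1/√2, -1/√2]].
With a = amp(|10⟩) = 0.6084 and b = amp(|11⟩) = (-0.3236 + 0.2351i):
new amp(|10⟩) = (1/√2)·a + (1/√2)·b = (0.2014 + 0.1662i)
new amp(|11⟩) = (1/√2)·a + (-1/√2)·b = (0.659 - 0.1662i)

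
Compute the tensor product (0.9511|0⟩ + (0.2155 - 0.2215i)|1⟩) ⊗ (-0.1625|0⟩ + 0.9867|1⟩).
-0.1546|00⟩ + 0.9385|01⟩ + (-0.03502 + 0.03599i)|10⟩ + (0.2126 - 0.2186i)|11⟩

amp(|b₁b₂…⟩) = product of the factor amplitudes for bits b₁, b₂, …; only kets whose every factor amplitude is nonzero survive.
|00⟩: (0.9511)(-0.1625) = -0.1546
|01⟩: (0.9511)(0.9867) = 0.9385
|10⟩: (0.2155 - 0.2215i)(-0.1625) = (-0.03502 + 0.03599i)
|11⟩: (0.2155 - 0.2215i)(0.9867) = (0.2126 - 0.2186i)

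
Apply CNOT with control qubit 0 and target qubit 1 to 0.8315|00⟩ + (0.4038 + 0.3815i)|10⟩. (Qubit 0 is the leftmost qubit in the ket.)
0.8315|00⟩ + (0.4038 + 0.3815i)|11⟩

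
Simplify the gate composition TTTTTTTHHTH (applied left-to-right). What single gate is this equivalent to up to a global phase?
H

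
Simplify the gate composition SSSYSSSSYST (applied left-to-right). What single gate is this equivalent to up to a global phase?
T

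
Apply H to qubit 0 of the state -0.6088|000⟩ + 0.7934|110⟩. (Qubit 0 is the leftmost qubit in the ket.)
-0.4305|000⟩ + 0.561|010⟩ - 0.4305|100⟩ - 0.561|110⟩

H on qubit 0 mixes each pair of kets that differ only in qubit 0: amplitudes (a, b) of (|…0…⟩, |…1…⟩) become ((a + b)/√2, (a − b)/√2). Kets absent from the input have amplitude 0.
(|000⟩, |100⟩): (a, b) = (-0.6088, 0) → (-0.4305, -0.4305)
(|010⟩, |110⟩): (a, b) = (0, 0.7934) → (0.561, -0.561)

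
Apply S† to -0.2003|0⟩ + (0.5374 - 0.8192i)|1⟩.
-0.2003|0⟩ + (-0.8192 - 0.5374i)|1⟩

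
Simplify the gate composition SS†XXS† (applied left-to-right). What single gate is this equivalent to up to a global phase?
S†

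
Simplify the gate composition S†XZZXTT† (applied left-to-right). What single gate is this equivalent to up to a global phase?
S†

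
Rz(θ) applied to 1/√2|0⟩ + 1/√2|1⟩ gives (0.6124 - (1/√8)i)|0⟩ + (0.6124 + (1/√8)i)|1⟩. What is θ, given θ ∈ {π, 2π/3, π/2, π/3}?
π/3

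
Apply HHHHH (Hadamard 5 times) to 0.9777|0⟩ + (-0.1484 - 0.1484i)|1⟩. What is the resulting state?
(0.5864 - 0.1049i)|0⟩ + (0.7963 + 0.1049i)|1⟩

H² = I, so H^5 = H: a single Hadamard. With (a, b) = (0.9777, (-0.1484 - 0.1484i)), H gives ((a + b)/√2, (a − b)/√2) = ((0.5864 - 0.1049i), (0.7963 + 0.1049i)).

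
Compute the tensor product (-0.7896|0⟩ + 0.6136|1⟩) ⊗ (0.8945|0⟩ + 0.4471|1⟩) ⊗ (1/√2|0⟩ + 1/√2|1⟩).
-0.4994|000⟩ - 0.4994|001⟩ - 0.2496|010⟩ - 0.2496|011⟩ + 0.3881|100⟩ + 0.3881|101⟩ + 0.194|110⟩ + 0.194|111⟩

amp(|b₁b₂…⟩) = product of the factor amplitudes for bits b₁, b₂, …; only kets whose every factor amplitude is nonzero survive.
|000⟩: (-0.7896)(0.8945)(1/√2) = -0.4994
|001⟩: (-0.7896)(0.8945)(1/√2) = -0.4994
|010⟩: (-0.7896)(0.4471)(1/√2) = -0.2496
|011⟩: (-0.7896)(0.4471)(1/√2) = -0.2496
|100⟩: (0.6136)(0.8945)(1/√2) = 0.3881
|101⟩: (0.6136)(0.8945)(1/√2) = 0.3881
|110⟩: (0.6136)(0.4471)(1/√2) = 0.194
|111⟩: (0.6136)(0.4471)(1/√2) = 0.194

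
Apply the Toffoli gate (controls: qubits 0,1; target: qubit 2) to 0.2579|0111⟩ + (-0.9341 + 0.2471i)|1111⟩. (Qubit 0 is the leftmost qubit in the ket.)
0.2579|0111⟩ + (-0.9341 + 0.2471i)|1101⟩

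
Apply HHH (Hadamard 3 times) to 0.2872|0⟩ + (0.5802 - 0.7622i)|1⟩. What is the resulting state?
(0.6133 - 0.539i)|0⟩ + (-0.2072 + 0.539i)|1⟩

H² = I, so H^3 = H: a single Hadamard. With (a, b) = (0.2872, (0.5802 - 0.7622i)), H gives ((a + b)/√2, (a − b)/√2) = ((0.6133 - 0.539i), (-0.2072 + 0.539i)).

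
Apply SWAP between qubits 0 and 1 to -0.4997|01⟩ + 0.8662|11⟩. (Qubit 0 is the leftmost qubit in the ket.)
-0.4997|10⟩ + 0.8662|11⟩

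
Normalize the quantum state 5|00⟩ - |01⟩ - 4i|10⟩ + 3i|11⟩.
0.7001|00⟩ - 0.14|01⟩ - 0.5601i|10⟩ + 0.4201i|11⟩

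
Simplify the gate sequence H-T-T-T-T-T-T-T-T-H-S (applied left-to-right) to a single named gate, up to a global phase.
S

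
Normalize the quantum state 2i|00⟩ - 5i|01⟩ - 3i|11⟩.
0.3244i|00⟩ - 0.8111i|01⟩ - 0.4867i|11⟩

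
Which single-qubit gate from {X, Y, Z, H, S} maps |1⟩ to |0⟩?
X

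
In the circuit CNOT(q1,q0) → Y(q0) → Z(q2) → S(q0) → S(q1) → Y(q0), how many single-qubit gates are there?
5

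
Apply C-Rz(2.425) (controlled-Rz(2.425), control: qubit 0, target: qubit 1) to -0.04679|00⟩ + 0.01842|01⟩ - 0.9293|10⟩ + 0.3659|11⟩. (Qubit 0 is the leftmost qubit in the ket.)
-0.04679|00⟩ + 0.01842|01⟩ + (-0.3259 + 0.8703i)|10⟩ + (0.1283 + 0.3427i)|11⟩

C-Rz(2.425) leaves the control-|0⟩ kets |00⟩, |01⟩ unchanged and applies Rz(2.425) to qubit 1 on the control-|1⟩ pair (|10⟩, |11⟩).
Rz(2.425) = [[e^(−iθ/2), 0], [0, e^(iθ/2)]] with e^(±iθ/2) = cos(θ/2) ± i·sin(θ/2); θ = 2.425, cos(θ/2) ≈ 0.350679, sin(θ/2) ≈ 0.936496.
With a = amp(|10⟩) = -0.9293 and b = amp(|11⟩) = 0.3659:
new amp(|10⟩) = (0.350679 - 0.936496i)·a = (-0.3259 + 0.8703i)
new amp(|11⟩) = (0.350679 + 0.936496i)·b = (0.1283 + 0.3427i)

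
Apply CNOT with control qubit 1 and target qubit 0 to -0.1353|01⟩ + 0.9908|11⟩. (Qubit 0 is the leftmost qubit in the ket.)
0.9908|01⟩ - 0.1353|11⟩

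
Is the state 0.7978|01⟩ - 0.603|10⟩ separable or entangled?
Entangled

Writing the state as a|00⟩ + b|01⟩ + c|10⟩ + d|11⟩, it is a product state iff ad − bc = 0.
Here (a, b, c, d) = (0, 0.7978, -0.603, 0): ad − bc = (0)(0) − (0.7978)(-0.603) = 0.4811 ≠ 0, so the state is entangled.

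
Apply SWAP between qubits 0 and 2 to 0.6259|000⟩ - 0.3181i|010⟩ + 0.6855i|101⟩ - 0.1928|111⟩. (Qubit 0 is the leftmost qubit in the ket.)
0.6259|000⟩ - 0.3181i|010⟩ + 0.6855i|101⟩ - 0.1928|111⟩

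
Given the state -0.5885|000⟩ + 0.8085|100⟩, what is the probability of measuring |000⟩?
0.3463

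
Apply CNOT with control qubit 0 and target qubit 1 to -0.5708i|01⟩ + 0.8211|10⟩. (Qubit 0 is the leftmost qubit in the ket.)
-0.5708i|01⟩ + 0.8211|11⟩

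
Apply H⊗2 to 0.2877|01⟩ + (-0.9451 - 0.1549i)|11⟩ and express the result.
(-0.3287 - 0.07745i)|00⟩ + (0.3287 + 0.07745i)|01⟩ + (0.6164 + 0.07745i)|10⟩ + (-0.6164 - 0.07745i)|11⟩

H⊗2 gives amp(|y⟩) = (1/2) Σ_x (−1)^(x·y) amp(|x⟩), where x·y is the number of positions in which both x and y have a 1.
|00⟩: (0.2877 + (-0.9451 - 0.1549i))/2 = (-0.3287 - 0.07745i)
|01⟩: (-0.2877 - (-0.9451 - 0.1549i))/2 = (0.3287 + 0.07745i)
|10⟩: (0.2877 - (-0.9451 - 0.1549i))/2 = (0.6164 + 0.07745i)
|11⟩: (-0.2877 + (-0.9451 - 0.1549i))/2 = (-0.6164 - 0.07745i)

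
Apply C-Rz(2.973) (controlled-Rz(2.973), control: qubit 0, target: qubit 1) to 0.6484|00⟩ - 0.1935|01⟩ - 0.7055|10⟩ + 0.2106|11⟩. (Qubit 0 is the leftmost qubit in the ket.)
0.6484|00⟩ - 0.1935|01⟩ + (-0.0594 + 0.703i)|10⟩ + (0.01773 + 0.2099i)|11⟩

C-Rz(2.973) leaves the control-|0⟩ kets |00⟩, |01⟩ unchanged and applies Rz(2.973) to qubit 1 on the control-|1⟩ pair (|10⟩, |11⟩).
Rz(2.973) = [[e^(−iθ/2), 0], [0, e^(iθ/2)]] with e^(±iθ/2) = cos(θ/2) ± i·sin(θ/2); θ = 2.973, cos(θ/2) ≈ 0.0841965, sin(θ/2) ≈ 0.996449.
With a = amp(|10⟩) = -0.7055 and b = amp(|11⟩) = 0.2106:
new amp(|10⟩) = (0.0841965 - 0.996449i)·a = (-0.0594 + 0.703i)
new amp(|11⟩) = (0.0841965 + 0.996449i)·b = (0.01773 + 0.2099i)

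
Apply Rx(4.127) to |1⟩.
-0.8811i|0⟩ - 0.473|1⟩

Rx(4.127) = [[cos(θ/2), −i·sin(θ/2)], [−i·sin(θ/2), cos(θ/2)]]; θ = 4.127, cos(θ/2) ≈ -0.47301, sin(θ/2) ≈ 0.881057.
With a = amp(|0⟩) = 0 and b = amp(|1⟩) = 1:
new amp(|0⟩) = (-0.47301)·a + (-0.881057i)·b = -0.8811i
new amp(|1⟩) = (-0.881057i)·a + (-0.47301)·b = -0.473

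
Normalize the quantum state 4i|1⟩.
i|1⟩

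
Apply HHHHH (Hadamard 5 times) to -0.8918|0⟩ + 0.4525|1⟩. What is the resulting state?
-0.3106|0⟩ - 0.9506|1⟩

H² = I, so H^5 = H: a single Hadamard. With (a, b) = (-0.8918, 0.4525), H gives ((a + b)/√2, (a − b)/√2) = (-0.3106, -0.9506).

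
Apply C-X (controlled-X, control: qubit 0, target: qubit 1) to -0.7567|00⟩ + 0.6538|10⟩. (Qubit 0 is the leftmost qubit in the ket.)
-0.7567|00⟩ + 0.6538|11⟩

C-X leaves the control-|0⟩ kets |00⟩, |01⟩ unchanged and applies X to qubit 1 on the control-|1⟩ pair (|10⟩, |11⟩).
X = [[0, 1], [1, 0]].
With a = amp(|10⟩) = 0.6538 and b = amp(|11⟩) = 0:
new amp(|10⟩) = (1)·b = 0
new amp(|11⟩) = (1)·a = 0.6538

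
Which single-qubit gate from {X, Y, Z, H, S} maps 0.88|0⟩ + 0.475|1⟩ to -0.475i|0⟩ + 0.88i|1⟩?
Y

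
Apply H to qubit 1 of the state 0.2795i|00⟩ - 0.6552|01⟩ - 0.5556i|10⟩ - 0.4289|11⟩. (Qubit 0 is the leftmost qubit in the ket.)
(-0.4633 + 0.1976i)|00⟩ + (0.4633 + 0.1976i)|01⟩ + (-0.3033 - 0.3929i)|10⟩ + (0.3033 - 0.3929i)|11⟩

H on qubit 1 mixes each pair of kets that differ only in qubit 1: amplitudes (a, b) of (|…0…⟩, |…1…⟩) become ((a + b)/√2, (a − b)/√2). Kets absent from the input have amplitude 0.
(|00⟩, |01⟩): (a, b) = (0.2795i, -0.6552) → ((-0.4633 + 0.1976i), (0.4633 + 0.1976i))
(|10⟩, |11⟩): (a, b) = (-0.5556i, -0.4289) → ((-0.3033 - 0.3929i), (0.3033 - 0.3929i))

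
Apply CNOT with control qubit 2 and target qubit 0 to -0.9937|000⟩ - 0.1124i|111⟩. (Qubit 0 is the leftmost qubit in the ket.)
-0.9937|000⟩ - 0.1124i|011⟩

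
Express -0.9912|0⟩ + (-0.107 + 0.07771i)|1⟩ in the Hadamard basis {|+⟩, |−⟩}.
(-0.7765 + 0.05495i)|+⟩ + (-0.6252 - 0.05495i)|−⟩

With |ψ⟩ = α|0⟩ + β|1⟩, the Hadamard-basis coefficients are ⟨+|ψ⟩ = (α + β)/√2 and ⟨−|ψ⟩ = (α − β)/√2.
Here α = -0.9912, β = (-0.107 + 0.07771i): (α + β)/√2 = (-0.7765 + 0.05495i), (α − β)/√2 = (-0.6252 - 0.05495i).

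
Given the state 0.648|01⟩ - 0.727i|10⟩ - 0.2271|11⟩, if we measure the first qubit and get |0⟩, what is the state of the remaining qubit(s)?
|1⟩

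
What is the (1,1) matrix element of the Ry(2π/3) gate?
1/2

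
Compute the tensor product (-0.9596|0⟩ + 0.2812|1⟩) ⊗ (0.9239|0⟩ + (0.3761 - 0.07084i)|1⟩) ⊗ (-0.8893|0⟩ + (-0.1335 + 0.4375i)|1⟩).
0.7884|000⟩ + (0.1184 - 0.3879i)|001⟩ + (0.321 - 0.06045i)|010⟩ + (0.01844 - 0.167i)|011⟩ - 0.231|100⟩ + (-0.03468 + 0.1137i)|101⟩ + (-0.09405 + 0.01772i)|110⟩ + (-0.005404 + 0.04893i)|111⟩

amp(|b₁b₂…⟩) = product of the factor amplitudes for bits b₁, b₂, …; only kets whose every factor amplitude is nonzero survive.
|000⟩: (-0.9596)(0.9239)(-0.8893) = 0.7884
|001⟩: (-0.9596)(0.9239)(-0.1335 + 0.4375i) = (0.1184 - 0.3879i)
|010⟩: (-0.9596)(0.3761 - 0.07084i)(-0.8893) = (0.321 - 0.06045i)
|011⟩: (-0.9596)(0.3761 - 0.07084i)(-0.1335 + 0.4375i) = (0.01844 - 0.167i)
|100⟩: (0.2812)(0.9239)(-0.8893) = -0.231
|101⟩: (0.2812)(0.9239)(-0.1335 + 0.4375i) = (-0.03468 + 0.1137i)
|110⟩: (0.2812)(0.3761 - 0.07084i)(-0.8893) = (-0.09405 + 0.01772i)
|111⟩: (0.2812)(0.3761 - 0.07084i)(-0.1335 + 0.4375i) = (-0.005404 + 0.04893i)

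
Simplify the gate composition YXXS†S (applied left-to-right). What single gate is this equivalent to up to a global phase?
Y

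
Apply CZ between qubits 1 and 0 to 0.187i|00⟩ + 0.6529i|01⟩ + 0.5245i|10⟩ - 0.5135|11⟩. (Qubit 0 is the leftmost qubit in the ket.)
0.187i|00⟩ + 0.6529i|01⟩ + 0.5245i|10⟩ + 0.5135|11⟩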